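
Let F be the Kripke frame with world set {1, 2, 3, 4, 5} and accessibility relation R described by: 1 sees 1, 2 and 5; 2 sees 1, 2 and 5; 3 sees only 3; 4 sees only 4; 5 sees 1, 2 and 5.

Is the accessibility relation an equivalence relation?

Reflexive: yes — every world is R-related to itself.
Symmetric: yes — every pair in R has its reverse in R.
Transitive: yes — every two-step R-path is closed by a direct edge.
So R is an equivalence relation.

Yes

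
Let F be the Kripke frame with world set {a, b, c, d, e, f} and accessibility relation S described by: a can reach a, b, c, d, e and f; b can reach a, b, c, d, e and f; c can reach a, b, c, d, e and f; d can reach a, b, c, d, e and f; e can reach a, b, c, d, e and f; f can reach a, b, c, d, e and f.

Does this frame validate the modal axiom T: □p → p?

Yes

Axiom T corresponds to the accessibility relation being reflexive.
Reflexive: yes — every world is S-related to itself.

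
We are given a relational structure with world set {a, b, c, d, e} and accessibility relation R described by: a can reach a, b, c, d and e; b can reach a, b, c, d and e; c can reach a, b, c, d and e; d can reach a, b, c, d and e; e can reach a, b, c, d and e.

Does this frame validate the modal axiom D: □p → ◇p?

Yes

Axiom D corresponds to the accessibility relation being serial.
Serial: yes — every world has a successor (e.g. a R a).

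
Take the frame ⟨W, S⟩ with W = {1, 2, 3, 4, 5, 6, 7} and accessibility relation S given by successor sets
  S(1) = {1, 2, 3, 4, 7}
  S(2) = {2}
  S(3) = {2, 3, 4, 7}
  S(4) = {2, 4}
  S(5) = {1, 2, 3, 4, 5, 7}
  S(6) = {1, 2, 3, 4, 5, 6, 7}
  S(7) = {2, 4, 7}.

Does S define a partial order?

Yes

Reflexive: yes — every world is S-related to itself.
Transitive: yes — every two-step S-path is closed by a direct edge.
Antisymmetric: yes — no distinct pair is related both ways.
So S is a partial order.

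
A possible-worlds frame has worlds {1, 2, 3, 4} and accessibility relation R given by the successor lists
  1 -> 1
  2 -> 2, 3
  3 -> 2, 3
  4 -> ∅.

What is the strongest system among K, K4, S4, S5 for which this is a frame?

Transitive (axiom 4): yes — every two-step R-path is closed by a direct edge.
Reflexive (axiom T): no — 4 is not related to itself.
Euclidean (axiom 5): yes — any two successors of a common world are R-related.
So F validates K, K4; S4 would additionally require R to be reflexive. The strongest is K4.

K4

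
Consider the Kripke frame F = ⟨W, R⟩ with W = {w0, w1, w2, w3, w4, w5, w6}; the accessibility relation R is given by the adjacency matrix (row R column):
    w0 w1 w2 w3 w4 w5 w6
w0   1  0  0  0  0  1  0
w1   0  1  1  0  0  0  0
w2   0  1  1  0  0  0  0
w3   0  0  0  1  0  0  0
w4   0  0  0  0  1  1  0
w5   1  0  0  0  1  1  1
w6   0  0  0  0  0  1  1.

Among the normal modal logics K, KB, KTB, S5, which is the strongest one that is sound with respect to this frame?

KTB

Symmetric (axiom B): yes — every pair in R has its reverse in R.
Reflexive (axiom T): yes — every world is R-related to itself.
Euclidean (axiom 5): no — w5 R w0 and w5 R w4, but not w0 R w4.
So F validates K, KB, KTB; S5 would additionally require R to be Euclidean. The strongest is KTB.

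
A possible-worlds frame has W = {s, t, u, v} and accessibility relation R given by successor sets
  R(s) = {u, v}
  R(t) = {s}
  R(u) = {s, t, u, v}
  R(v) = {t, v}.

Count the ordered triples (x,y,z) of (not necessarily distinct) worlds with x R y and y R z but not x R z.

6

Enumerating: (s,u,s), (s,u,t), (s,v,t), (t,s,u), (t,s,v), (v,t,s).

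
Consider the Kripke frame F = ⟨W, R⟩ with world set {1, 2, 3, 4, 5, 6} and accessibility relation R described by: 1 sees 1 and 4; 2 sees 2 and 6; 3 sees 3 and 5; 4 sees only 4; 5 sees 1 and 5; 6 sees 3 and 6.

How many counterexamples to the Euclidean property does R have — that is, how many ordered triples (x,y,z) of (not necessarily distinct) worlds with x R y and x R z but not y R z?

Enumerating: (1,4,1), (2,6,2), (3,5,3), (5,1,5), (6,3,6).

5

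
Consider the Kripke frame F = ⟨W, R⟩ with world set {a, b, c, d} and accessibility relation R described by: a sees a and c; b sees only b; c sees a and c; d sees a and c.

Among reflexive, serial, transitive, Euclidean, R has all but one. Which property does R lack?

reflexive

Reflexive: no — d is not related to itself.
Serial: yes — every world has a successor (e.g. a R a).
Transitive: yes — every two-step R-path is closed by a direct edge.
Euclidean: yes — any two successors of a common world are R-related.
Only reflexive fails.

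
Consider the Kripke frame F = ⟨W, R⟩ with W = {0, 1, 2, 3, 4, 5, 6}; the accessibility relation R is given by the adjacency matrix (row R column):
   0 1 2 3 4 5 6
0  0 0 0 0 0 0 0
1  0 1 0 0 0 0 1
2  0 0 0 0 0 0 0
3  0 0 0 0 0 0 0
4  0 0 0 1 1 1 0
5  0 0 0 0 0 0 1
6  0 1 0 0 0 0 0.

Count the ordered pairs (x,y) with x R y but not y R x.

3

Enumerating: (4,3), (4,5), (5,6).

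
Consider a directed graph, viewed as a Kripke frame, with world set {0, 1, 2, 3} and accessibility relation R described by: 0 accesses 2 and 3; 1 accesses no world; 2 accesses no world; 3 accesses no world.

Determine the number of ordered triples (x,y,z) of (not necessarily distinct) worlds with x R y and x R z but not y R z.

Enumerating: (0,2,2), (0,2,3), (0,3,2), (0,3,3).

4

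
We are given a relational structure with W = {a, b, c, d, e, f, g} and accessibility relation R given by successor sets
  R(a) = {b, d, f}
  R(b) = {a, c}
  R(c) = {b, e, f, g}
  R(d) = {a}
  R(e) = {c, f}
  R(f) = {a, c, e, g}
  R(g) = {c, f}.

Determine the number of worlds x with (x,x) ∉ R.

Enumerating: a, b, c, d, e, f, g.

7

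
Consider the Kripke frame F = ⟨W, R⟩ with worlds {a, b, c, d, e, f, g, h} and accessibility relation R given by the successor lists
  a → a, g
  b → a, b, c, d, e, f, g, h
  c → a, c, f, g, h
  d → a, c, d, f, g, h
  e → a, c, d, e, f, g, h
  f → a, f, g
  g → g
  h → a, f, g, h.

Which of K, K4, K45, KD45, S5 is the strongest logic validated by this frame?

Transitive (axiom 4): yes — every two-step R-path is closed by a direct edge.
Euclidean (axiom 5): no — b R a and b R c, but not a R c.
Serial (axiom D): yes — every world has a successor (e.g. a R a).
Reflexive (axiom T): yes — every world is R-related to itself.
So F validates K, K4; K45 would additionally require R to be Euclidean. The strongest is K4.

K4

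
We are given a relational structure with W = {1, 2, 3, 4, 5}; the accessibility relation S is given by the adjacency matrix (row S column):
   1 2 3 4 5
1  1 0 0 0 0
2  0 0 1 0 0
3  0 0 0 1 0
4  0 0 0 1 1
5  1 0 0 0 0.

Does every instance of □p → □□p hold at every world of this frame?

No

By correspondence theory, 4 is valid on a frame iff S is transitive.
Transitive: no — 2 S 3 and 3 S 4, but not 2 S 4.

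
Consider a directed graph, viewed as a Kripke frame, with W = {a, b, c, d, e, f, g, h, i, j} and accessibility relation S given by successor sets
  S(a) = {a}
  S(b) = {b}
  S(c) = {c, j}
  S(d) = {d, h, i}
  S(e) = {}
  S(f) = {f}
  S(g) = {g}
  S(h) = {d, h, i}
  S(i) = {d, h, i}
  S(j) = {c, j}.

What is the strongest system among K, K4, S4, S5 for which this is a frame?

K4

Transitive (axiom 4): yes — every two-step S-path is closed by a direct edge.
Reflexive (axiom T): no — e is not related to itself.
Euclidean (axiom 5): yes — any two successors of a common world are S-related.
So F validates K, K4; S4 would additionally require S to be reflexive. The strongest is K4.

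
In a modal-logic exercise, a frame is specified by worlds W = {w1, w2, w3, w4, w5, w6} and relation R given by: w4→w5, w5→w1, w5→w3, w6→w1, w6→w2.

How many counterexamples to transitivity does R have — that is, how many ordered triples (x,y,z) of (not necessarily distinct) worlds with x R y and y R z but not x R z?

Enumerating: (w4,w5,w1), (w4,w5,w3).

2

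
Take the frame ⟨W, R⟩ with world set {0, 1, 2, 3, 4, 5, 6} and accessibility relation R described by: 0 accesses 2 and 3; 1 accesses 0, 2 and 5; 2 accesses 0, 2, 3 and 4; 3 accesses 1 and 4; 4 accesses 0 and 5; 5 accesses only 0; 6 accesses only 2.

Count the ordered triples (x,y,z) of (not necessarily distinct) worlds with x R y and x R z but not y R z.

Enumerating: (0,3,2), (0,3,3), (1,0,0), (1,0,5), (1,2,5), (1,5,2), (1,5,5), (2,0,0), (2,0,4), (2,3,0), (2,3,2), (2,3,3), … and 11 more.
Total: 23.

23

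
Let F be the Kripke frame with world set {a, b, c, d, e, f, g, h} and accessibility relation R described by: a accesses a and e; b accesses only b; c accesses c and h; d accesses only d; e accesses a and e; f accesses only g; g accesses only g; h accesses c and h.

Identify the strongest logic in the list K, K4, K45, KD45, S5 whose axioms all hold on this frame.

KD45

Transitive (axiom 4): yes — every two-step R-path is closed by a direct edge.
Euclidean (axiom 5): yes — any two successors of a common world are R-related.
Serial (axiom D): yes — every world has a successor (e.g. a R a).
Reflexive (axiom T): no — f is not related to itself.
So F validates K, K4, K45, KD45; S5 would additionally require R to be reflexive. The strongest is KD45.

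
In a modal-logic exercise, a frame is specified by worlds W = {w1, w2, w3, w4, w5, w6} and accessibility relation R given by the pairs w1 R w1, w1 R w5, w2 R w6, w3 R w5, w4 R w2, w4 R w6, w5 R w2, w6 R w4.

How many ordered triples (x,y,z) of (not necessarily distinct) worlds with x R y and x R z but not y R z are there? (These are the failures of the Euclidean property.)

9

Enumerating: (w1,w5,w1), (w1,w5,w5), (w2,w6,w6), (w3,w5,w5), (w4,w2,w2), (w4,w6,w2), (w4,w6,w6), (w5,w2,w2), (w6,w4,w4).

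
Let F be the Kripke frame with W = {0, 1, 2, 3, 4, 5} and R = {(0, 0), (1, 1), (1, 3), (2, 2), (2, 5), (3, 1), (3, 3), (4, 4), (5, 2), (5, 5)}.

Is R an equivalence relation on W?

Reflexive: yes — every world is R-related to itself.
Symmetric: yes — every pair in R has its reverse in R.
Transitive: yes — every two-step R-path is closed by a direct edge.
So R is an equivalence relation.

Yes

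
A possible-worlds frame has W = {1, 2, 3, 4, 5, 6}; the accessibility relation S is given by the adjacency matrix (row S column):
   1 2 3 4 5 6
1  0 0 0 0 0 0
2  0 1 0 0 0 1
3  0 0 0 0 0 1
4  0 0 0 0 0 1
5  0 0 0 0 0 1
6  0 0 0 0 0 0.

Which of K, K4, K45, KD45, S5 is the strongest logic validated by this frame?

K4

Transitive (axiom 4): yes — every two-step S-path is closed by a direct edge.
Euclidean (axiom 5): no — 2 S 6 and 2 S 2, but not 6 S 2.
Serial (axiom D): no — 1 has no S-successor.
Reflexive (axiom T): no — 1 is not related to itself.
So F validates K, K4; K45 would additionally require S to be Euclidean. The strongest is K4.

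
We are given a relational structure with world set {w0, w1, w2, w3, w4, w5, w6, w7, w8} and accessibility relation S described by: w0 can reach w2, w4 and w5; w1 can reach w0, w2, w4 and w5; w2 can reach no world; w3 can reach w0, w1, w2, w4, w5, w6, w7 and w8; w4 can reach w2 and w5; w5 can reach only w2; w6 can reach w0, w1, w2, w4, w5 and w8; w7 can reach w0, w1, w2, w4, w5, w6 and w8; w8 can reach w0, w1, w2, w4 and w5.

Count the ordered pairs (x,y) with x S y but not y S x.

Enumerating: (w0,w2), (w0,w4), (w0,w5), (w1,w0), (w1,w2), (w1,w4), (w1,w5), (w3,w0), (w3,w1), (w3,w2), (w3,w4), (w3,w5), … and 24 more.
Total: 36.

36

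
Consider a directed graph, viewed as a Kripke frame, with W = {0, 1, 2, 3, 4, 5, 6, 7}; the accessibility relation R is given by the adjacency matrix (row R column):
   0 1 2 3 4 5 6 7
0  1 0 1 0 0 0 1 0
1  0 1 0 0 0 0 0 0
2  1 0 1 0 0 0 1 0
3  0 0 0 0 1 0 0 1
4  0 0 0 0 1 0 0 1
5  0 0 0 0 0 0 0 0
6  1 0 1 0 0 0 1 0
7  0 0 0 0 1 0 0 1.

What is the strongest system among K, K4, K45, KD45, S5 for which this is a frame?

K45

Transitive (axiom 4): yes — every two-step R-path is closed by a direct edge.
Euclidean (axiom 5): yes — any two successors of a common world are R-related.
Serial (axiom D): no — 5 has no R-successor.
Reflexive (axiom T): no — 3 is not related to itself.
So F validates K, K4, K45; KD45 would additionally require R to be serial. The strongest is K45.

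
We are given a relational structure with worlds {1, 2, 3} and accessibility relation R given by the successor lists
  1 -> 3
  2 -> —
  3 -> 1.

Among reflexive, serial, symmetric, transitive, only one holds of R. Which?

symmetric

Reflexive: no — 1 is not related to itself.
Serial: no — 2 has no R-successor.
Symmetric: yes — every pair in R has its reverse in R.
Transitive: no — 1 R 3 and 3 R 1, but not 1 R 1.
Only symmetric holds.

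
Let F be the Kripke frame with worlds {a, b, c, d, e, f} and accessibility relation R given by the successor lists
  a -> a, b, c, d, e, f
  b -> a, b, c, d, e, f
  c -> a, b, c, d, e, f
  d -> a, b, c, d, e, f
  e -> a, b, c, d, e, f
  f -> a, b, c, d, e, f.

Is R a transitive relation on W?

Transitive: yes — every two-step R-path is closed by a direct edge.

Yes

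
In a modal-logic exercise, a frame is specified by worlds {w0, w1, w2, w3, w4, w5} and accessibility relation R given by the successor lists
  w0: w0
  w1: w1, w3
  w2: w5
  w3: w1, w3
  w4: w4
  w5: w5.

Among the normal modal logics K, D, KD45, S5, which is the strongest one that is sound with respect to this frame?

KD45

Serial (axiom D): yes — every world has a successor (e.g. w0 R w0).
Euclidean (axiom 5): yes — any two successors of a common world are R-related.
Transitive (axiom 4): yes — every two-step R-path is closed by a direct edge.
Reflexive (axiom T): no — w2 is not related to itself.
So F validates K, D, KD45; S5 would additionally require R to be reflexive. The strongest is KD45.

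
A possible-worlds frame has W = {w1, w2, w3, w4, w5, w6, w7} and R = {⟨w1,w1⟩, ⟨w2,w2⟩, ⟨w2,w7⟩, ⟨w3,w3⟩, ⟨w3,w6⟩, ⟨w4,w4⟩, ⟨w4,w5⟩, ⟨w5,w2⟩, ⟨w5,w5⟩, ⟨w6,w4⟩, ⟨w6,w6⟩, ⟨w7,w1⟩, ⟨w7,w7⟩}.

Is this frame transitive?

No

Transitive: no — w2 R w7 and w7 R w1, but not w2 R w1.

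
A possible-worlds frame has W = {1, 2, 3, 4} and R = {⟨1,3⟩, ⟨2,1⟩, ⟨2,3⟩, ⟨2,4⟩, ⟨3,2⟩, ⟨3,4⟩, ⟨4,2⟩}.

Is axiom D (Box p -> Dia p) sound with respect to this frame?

The schema D characterises exactly the serial frames.
Serial: yes — every world has a successor (e.g. 1 R 3).

Yes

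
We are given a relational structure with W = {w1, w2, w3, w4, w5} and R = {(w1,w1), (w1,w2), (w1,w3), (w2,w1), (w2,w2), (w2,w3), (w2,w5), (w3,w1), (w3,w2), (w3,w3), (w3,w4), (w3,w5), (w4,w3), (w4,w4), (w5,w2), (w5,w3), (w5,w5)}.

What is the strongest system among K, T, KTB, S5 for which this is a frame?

KTB

Reflexive (axiom T): yes — every world is R-related to itself.
Symmetric (axiom B): yes — every pair in R has its reverse in R.
Euclidean (axiom 5): no — w2 R w1 and w2 R w5, but not w1 R w5.
So F validates K, T, KTB; S5 would additionally require R to be Euclidean. The strongest is KTB.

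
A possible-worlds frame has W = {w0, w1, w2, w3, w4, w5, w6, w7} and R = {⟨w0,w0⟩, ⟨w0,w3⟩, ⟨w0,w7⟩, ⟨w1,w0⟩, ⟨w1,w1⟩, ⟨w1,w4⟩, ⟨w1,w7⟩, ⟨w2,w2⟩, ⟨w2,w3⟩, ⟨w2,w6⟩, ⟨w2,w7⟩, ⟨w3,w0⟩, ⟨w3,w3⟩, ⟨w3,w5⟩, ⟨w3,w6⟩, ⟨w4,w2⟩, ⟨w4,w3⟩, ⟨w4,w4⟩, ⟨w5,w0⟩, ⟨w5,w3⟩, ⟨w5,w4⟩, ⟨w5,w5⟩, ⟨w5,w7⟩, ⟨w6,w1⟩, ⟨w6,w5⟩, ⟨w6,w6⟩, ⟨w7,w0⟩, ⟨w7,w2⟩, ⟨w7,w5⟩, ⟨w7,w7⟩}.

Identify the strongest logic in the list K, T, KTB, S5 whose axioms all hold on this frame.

T

Reflexive (axiom T): yes — every world is R-related to itself.
Symmetric (axiom B): no — w1 R w0 but not w0 R w1.
Euclidean (axiom 5): no — w0 R w3 and w0 R w7, but not w3 R w7.
So F validates K, T; KTB would additionally require R to be symmetric. The strongest is T.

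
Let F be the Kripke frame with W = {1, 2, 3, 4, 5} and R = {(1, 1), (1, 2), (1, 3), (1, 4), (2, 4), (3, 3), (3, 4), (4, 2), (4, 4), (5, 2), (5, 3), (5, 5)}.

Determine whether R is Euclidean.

No

Euclidean: no — 1 R 2 and 1 R 3, but not 2 R 3.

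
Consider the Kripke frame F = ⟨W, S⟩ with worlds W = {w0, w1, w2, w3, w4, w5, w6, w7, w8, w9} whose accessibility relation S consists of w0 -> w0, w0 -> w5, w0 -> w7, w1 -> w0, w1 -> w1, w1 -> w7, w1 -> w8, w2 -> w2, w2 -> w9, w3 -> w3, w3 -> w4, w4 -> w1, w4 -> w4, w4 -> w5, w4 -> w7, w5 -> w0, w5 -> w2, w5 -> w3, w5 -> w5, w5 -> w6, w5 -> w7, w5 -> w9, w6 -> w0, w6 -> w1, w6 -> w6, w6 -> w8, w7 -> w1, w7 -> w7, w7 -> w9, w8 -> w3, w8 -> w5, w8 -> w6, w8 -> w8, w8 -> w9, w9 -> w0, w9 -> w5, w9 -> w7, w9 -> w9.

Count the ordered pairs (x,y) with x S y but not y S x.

Enumerating: (w0,w7), (w1,w0), (w1,w8), (w2,w9), (w3,w4), (w4,w1), (w4,w5), (w4,w7), (w5,w2), (w5,w3), (w5,w6), (w5,w7), (w6,w0), (w6,w1), (w8,w3), (w8,w5), (w8,w9), (w9,w0).

18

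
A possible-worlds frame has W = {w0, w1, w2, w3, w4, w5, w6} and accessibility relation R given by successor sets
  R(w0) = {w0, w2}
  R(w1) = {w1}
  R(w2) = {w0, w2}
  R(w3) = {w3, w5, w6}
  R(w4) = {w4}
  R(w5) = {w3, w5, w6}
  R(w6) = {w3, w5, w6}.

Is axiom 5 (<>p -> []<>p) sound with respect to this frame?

Axiom 5 corresponds to the accessibility relation being Euclidean.
Euclidean: yes — any two successors of a common world are R-related.

Yes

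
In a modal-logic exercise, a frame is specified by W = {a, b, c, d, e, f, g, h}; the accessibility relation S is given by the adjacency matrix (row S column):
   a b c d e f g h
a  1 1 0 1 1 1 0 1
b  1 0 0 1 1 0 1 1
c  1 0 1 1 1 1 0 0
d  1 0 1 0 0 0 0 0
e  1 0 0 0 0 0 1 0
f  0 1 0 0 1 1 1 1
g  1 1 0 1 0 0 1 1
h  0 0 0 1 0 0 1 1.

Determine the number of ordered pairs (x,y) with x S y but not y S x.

16

Enumerating: (a,f), (a,h), (b,d), (b,e), (b,h), (c,a), (c,e), (c,f), (e,g), (f,b), (f,e), (f,g), (f,h), (g,a), (g,d), (h,d).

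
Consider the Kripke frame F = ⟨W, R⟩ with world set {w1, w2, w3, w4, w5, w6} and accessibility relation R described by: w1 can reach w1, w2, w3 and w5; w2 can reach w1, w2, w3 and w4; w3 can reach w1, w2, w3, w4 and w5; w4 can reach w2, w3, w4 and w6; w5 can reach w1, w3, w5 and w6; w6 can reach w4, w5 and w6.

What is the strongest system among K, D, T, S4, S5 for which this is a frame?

Serial (axiom D): yes — every world has a successor (e.g. w1 R w1).
Reflexive (axiom T): yes — every world is R-related to itself.
Transitive (axiom 4): no — w1 R w2 and w2 R w4, but not w1 R w4.
Euclidean (axiom 5): no — w1 R w2 and w1 R w5, but not w2 R w5.
So F validates K, D, T; S4 would additionally require R to be transitive. The strongest is T.

T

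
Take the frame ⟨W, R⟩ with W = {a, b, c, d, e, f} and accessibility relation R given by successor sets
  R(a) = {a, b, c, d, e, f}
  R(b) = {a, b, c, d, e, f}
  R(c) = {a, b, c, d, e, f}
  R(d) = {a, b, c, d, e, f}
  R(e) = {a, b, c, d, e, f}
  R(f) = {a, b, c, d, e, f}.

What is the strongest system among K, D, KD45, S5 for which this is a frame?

S5

Serial (axiom D): yes — every world has a successor (e.g. a R a).
Euclidean (axiom 5): yes — any two successors of a common world are R-related.
Transitive (axiom 4): yes — every two-step R-path is closed by a direct edge.
Reflexive (axiom T): yes — every world is R-related to itself.
So F validates K, D, KD45, S5. The strongest is S5.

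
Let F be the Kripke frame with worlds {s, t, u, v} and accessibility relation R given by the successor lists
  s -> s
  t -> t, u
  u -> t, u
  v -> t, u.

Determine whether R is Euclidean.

Euclidean: yes — any two successors of a common world are R-related.

Yes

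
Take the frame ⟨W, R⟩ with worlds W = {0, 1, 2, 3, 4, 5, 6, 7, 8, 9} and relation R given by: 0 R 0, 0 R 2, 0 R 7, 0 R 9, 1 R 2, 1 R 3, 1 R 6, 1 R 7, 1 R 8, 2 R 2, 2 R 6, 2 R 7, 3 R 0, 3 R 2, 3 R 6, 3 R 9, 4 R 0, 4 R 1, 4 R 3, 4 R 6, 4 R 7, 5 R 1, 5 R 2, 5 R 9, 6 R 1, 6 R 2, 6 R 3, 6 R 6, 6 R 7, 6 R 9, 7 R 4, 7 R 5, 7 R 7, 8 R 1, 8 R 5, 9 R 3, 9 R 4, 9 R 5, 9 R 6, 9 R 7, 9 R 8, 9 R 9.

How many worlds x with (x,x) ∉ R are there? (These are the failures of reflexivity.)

Enumerating: 1, 3, 4, 5, 8.

5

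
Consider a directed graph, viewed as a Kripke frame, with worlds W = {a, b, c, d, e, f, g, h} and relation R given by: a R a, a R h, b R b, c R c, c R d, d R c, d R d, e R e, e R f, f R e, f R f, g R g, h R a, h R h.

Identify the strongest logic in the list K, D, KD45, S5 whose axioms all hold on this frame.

S5

Serial (axiom D): yes — every world has a successor (e.g. a R a).
Euclidean (axiom 5): yes — any two successors of a common world are R-related.
Transitive (axiom 4): yes — every two-step R-path is closed by a direct edge.
Reflexive (axiom T): yes — every world is R-related to itself.
So F validates K, D, KD45, S5. The strongest is S5.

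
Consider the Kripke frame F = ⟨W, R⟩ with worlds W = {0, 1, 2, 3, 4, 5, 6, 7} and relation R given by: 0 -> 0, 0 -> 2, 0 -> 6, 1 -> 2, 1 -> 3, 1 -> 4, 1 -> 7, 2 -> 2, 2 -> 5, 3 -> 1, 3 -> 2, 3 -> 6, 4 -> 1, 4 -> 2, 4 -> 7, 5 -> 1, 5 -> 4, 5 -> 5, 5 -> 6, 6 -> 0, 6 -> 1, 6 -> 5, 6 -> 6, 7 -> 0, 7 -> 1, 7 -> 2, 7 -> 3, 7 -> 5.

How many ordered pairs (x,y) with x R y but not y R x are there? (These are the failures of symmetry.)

14

Enumerating: (0,2), (1,2), (2,5), (3,2), (3,6), (4,2), (4,7), (5,1), (5,4), (6,1), (7,0), (7,2), (7,3), (7,5).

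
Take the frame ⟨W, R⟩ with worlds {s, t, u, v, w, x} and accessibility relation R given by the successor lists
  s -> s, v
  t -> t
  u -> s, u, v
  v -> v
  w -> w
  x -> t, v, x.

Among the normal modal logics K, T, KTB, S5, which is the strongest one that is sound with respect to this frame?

T

Reflexive (axiom T): yes — every world is R-related to itself.
Symmetric (axiom B): no — s R v but not v R s.
Euclidean (axiom 5): no — u R v and u R s, but not v R s.
So F validates K, T; KTB would additionally require R to be symmetric. The strongest is T.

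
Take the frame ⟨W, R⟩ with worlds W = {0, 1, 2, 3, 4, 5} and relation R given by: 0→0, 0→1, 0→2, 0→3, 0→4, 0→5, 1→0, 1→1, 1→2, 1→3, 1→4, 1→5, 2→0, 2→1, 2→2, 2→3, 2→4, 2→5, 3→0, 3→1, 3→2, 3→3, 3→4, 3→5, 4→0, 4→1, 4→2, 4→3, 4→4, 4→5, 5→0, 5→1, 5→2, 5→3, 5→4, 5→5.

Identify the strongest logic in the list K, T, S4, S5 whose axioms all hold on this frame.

Reflexive (axiom T): yes — every world is R-related to itself.
Transitive (axiom 4): yes — every two-step R-path is closed by a direct edge.
Euclidean (axiom 5): yes — any two successors of a common world are R-related.
So F validates K, T, S4, S5. The strongest is S5.

S5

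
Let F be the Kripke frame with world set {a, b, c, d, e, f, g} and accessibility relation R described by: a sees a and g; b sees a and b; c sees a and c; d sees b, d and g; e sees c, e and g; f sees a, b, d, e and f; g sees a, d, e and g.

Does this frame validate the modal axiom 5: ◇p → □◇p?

By correspondence theory, 5 is valid on a frame iff R is Euclidean.
Euclidean: no — d R b and d R g, but not b R g.

No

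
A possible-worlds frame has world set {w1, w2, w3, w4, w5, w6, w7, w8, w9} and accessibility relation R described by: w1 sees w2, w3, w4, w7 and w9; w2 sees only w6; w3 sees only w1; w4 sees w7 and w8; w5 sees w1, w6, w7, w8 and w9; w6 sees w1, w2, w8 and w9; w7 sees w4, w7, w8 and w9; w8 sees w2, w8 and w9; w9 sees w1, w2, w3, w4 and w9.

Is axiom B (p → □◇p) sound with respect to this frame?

By correspondence theory, B is valid on a frame iff R is symmetric.
Symmetric: no — w1 R w2 but not w2 R w1.

No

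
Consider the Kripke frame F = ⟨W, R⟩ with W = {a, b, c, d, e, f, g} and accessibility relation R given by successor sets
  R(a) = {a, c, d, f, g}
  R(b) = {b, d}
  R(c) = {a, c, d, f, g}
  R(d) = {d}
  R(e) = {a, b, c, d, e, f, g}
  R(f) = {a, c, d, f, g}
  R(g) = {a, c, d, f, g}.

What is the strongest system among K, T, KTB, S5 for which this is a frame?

Reflexive (axiom T): yes — every world is R-related to itself.
Symmetric (axiom B): no — a R d but not d R a.
Euclidean (axiom 5): no — a R d and a R c, but not d R c.
So F validates K, T; KTB would additionally require R to be symmetric. The strongest is T.

T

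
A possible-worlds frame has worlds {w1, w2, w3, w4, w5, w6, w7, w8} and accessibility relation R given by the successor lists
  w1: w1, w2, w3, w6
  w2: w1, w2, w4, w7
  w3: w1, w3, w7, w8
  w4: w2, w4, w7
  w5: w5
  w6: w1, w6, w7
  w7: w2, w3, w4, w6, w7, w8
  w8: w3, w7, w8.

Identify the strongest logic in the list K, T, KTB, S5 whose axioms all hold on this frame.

KTB

Reflexive (axiom T): yes — every world is R-related to itself.
Symmetric (axiom B): yes — every pair in R has its reverse in R.
Euclidean (axiom 5): no — w1 R w2 and w1 R w3, but not w2 R w3.
So F validates K, T, KTB; S5 would additionally require R to be Euclidean. The strongest is KTB.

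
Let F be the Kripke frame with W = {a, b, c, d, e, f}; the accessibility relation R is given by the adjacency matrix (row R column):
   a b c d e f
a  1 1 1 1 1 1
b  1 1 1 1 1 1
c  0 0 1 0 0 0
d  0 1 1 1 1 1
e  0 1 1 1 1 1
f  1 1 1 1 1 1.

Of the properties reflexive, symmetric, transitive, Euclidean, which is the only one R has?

Reflexive: yes — every world is R-related to itself.
Symmetric: no — a R c but not c R a.
Transitive: no — d R b and b R a, but not d R a.
Euclidean: no — a R c and a R b, but not c R b.
Only reflexive holds.

reflexive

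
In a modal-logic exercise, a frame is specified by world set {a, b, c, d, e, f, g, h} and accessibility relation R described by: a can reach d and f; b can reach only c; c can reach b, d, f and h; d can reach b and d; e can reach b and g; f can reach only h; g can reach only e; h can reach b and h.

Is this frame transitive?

Transitive: no — a R d and d R b, but not a R b.

No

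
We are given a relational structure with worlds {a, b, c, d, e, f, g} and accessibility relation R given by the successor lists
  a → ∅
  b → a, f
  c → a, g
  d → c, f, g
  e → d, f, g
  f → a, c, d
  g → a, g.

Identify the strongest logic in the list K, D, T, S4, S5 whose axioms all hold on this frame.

Serial (axiom D): no — a has no R-successor.
Reflexive (axiom T): no — a is not related to itself.
Transitive (axiom 4): no — b R f and f R c, but not b R c.
Euclidean (axiom 5): no — b R a and b R f, but not a R f.
So F validates K; D would additionally require R to be serial. The strongest is K.

K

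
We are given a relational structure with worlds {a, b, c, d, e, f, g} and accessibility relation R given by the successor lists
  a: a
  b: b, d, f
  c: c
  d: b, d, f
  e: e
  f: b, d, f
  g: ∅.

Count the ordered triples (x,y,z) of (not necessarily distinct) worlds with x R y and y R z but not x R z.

0

R is transitive; there are no such tuples.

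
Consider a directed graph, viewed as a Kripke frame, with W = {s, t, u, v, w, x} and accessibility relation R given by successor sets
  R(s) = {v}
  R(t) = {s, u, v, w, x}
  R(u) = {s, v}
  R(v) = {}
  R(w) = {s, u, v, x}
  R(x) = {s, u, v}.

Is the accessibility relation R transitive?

Yes

Transitive: yes — every two-step R-path is closed by a direct edge.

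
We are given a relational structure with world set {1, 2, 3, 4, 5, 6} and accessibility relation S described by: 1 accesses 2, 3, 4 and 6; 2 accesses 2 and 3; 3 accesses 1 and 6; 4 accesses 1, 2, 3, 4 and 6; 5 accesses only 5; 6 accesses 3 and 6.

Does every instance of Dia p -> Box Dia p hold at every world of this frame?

The schema 5 characterises exactly the Euclidean frames.
Euclidean: no — 1 S 2 and 1 S 4, but not 2 S 4.

No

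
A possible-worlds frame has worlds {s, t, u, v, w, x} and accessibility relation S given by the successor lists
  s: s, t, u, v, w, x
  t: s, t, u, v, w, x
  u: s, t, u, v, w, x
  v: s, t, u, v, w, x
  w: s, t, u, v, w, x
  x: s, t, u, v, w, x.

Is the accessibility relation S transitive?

Transitive: yes — every two-step S-path is closed by a direct edge.

Yes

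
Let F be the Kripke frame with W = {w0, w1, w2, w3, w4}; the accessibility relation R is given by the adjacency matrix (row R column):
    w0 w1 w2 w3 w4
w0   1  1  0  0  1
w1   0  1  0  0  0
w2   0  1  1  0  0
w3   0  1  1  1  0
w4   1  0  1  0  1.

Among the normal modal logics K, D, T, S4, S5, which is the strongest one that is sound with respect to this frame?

Serial (axiom D): yes — every world has a successor (e.g. w0 R w0).
Reflexive (axiom T): yes — every world is R-related to itself.
Transitive (axiom 4): no — w0 R w4 and w4 R w2, but not w0 R w2.
Euclidean (axiom 5): no — w0 R w1 and w0 R w4, but not w1 R w4.
So F validates K, D, T; S4 would additionally require R to be transitive. The strongest is T.

T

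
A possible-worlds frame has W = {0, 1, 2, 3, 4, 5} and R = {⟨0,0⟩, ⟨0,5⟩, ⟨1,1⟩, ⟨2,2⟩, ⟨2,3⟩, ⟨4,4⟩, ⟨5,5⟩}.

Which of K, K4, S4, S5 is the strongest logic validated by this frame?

K4

Transitive (axiom 4): yes — every two-step R-path is closed by a direct edge.
Reflexive (axiom T): no — 3 is not related to itself.
Euclidean (axiom 5): no — 0 R 5 and 0 R 0, but not 5 R 0.
So F validates K, K4; S4 would additionally require R to be reflexive. The strongest is K4.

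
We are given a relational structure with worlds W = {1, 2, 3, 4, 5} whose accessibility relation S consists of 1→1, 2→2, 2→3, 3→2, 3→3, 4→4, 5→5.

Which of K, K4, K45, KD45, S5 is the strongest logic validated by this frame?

S5

Transitive (axiom 4): yes — every two-step S-path is closed by a direct edge.
Euclidean (axiom 5): yes — any two successors of a common world are S-related.
Serial (axiom D): yes — every world has a successor (e.g. 1 S 1).
Reflexive (axiom T): yes — every world is S-related to itself.
So F validates K, K4, K45, KD45, S5. The strongest is S5.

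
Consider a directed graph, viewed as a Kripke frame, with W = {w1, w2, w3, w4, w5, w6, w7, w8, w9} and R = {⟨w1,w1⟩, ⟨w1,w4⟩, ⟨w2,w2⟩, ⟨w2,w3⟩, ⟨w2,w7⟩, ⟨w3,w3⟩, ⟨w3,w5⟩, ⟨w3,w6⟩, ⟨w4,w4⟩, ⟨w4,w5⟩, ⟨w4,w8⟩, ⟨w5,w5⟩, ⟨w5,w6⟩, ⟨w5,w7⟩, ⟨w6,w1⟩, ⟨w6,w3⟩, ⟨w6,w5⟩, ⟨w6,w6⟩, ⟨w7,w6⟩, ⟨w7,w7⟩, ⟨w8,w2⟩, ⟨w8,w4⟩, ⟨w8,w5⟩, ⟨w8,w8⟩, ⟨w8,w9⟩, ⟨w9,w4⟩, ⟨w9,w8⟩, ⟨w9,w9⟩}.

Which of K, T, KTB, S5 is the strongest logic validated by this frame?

T

Reflexive (axiom T): yes — every world is R-related to itself.
Symmetric (axiom B): no — w1 R w4 but not w4 R w1.
Euclidean (axiom 5): no — w2 R w3 and w2 R w7, but not w3 R w7.
So F validates K, T; KTB would additionally require R to be symmetric. The strongest is T.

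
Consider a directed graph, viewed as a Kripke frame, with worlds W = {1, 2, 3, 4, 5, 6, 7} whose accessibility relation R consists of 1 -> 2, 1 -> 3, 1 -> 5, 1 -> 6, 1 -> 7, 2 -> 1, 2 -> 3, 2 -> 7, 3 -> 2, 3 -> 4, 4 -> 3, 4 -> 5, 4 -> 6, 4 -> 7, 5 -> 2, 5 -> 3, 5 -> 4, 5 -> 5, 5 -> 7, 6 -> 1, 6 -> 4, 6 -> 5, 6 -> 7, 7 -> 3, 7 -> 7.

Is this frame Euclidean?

No

Euclidean: no — 1 R 2 and 1 R 5, but not 2 R 5.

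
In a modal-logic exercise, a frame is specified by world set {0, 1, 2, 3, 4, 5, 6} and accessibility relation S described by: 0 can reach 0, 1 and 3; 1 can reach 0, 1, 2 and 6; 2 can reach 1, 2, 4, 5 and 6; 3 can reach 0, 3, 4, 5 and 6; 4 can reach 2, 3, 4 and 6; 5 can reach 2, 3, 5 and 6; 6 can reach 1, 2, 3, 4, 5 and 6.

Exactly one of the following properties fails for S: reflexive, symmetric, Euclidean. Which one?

Reflexive: yes — every world is S-related to itself.
Symmetric: yes — every pair in S has its reverse in S.
Euclidean: no — 0 S 1 and 0 S 3, but not 1 S 3.
Only Euclidean fails.

Euclidean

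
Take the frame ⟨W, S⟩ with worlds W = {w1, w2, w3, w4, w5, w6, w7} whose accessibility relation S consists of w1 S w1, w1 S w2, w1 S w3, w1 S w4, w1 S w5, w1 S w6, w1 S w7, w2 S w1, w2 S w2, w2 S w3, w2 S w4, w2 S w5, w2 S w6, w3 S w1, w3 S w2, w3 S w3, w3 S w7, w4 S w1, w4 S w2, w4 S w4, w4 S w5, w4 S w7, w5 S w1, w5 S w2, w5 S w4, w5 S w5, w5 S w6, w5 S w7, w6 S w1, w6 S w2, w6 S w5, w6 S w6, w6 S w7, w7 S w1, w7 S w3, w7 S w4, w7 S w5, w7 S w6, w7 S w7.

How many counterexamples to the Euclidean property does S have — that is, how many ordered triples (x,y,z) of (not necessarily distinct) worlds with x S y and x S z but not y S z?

36

Enumerating: (w1,w2,w7), (w1,w3,w4), (w1,w3,w5), (w1,w3,w6), (w1,w4,w3), (w1,w4,w6), (w1,w5,w3), (w1,w6,w3), (w1,w6,w4), (w1,w7,w2), (w2,w3,w4), (w2,w3,w5), … and 24 more.
Total: 36.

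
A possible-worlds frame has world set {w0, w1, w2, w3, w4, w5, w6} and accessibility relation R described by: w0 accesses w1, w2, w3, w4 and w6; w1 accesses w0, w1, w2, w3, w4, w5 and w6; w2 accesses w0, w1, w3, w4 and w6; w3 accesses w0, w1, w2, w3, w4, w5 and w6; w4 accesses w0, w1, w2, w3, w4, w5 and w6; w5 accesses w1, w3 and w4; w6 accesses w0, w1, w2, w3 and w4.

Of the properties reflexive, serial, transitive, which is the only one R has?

Reflexive: no — w0 is not related to itself.
Serial: yes — every world has a successor (e.g. w0 R w1).
Transitive: no — w0 R w1 and w1 R w5, but not w0 R w5.
Only serial holds.

serial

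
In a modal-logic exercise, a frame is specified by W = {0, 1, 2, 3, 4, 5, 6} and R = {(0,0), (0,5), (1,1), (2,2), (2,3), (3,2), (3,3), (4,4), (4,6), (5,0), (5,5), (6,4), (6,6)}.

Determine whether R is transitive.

Yes

Transitive: yes — every two-step R-path is closed by a direct edge.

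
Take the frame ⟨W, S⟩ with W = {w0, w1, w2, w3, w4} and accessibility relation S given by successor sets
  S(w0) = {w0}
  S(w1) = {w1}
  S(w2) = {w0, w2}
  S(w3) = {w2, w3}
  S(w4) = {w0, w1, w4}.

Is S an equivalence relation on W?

No

Reflexive: yes — every world is S-related to itself.
Symmetric: no — w2 S w0 but not w0 S w2.
Transitive: no — w3 S w2 and w2 S w0, but not w3 S w0.
So S is not an equivalence relation.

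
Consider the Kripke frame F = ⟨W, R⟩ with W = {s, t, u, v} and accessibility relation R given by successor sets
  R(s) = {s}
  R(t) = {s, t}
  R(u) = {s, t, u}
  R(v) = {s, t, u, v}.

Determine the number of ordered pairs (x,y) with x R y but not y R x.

Enumerating: (t,s), (u,s), (u,t), (v,s), (v,t), (v,u).

6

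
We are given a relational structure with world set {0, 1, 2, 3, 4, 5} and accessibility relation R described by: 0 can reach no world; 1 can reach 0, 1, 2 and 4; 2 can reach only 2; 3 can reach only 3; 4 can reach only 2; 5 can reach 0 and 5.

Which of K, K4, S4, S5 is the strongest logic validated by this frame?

K4

Transitive (axiom 4): yes — every two-step R-path is closed by a direct edge.
Reflexive (axiom T): no — 0 is not related to itself.
Euclidean (axiom 5): no — 1 R 0 and 1 R 2, but not 0 R 2.
So F validates K, K4; S4 would additionally require R to be reflexive. The strongest is K4.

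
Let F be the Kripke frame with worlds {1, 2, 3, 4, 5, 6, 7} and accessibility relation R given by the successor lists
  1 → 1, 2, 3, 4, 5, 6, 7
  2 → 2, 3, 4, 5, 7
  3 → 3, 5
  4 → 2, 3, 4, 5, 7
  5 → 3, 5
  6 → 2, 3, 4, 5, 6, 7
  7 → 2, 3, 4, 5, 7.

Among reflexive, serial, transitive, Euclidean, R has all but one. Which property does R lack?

Euclidean

Reflexive: yes — every world is R-related to itself.
Serial: yes — every world has a successor (e.g. 1 R 1).
Transitive: yes — every two-step R-path is closed by a direct edge.
Euclidean: no — 1 R 2 and 1 R 6, but not 2 R 6.
Only Euclidean fails.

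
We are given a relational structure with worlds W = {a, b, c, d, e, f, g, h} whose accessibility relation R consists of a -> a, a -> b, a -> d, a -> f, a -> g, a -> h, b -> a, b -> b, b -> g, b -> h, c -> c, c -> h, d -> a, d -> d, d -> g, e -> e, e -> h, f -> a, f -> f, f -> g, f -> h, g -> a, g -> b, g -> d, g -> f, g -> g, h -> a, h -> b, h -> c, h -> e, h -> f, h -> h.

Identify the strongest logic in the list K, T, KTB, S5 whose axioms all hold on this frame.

Reflexive (axiom T): yes — every world is R-related to itself.
Symmetric (axiom B): yes — every pair in R has its reverse in R.
Euclidean (axiom 5): no — a R b and a R d, but not b R d.
So F validates K, T, KTB; S5 would additionally require R to be Euclidean. The strongest is KTB.

KTB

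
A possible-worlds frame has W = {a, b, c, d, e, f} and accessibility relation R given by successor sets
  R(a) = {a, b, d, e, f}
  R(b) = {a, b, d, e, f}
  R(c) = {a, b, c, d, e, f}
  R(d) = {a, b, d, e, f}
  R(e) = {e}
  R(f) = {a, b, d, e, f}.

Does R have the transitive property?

Yes

Transitive: yes — every two-step R-path is closed by a direct edge.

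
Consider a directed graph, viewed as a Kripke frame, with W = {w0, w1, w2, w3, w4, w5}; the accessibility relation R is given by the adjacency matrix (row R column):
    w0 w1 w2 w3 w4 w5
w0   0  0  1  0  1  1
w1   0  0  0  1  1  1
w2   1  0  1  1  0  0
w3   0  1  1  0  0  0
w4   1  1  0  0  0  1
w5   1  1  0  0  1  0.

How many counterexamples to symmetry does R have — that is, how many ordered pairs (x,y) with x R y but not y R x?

R is symmetric; there are no such tuples.

0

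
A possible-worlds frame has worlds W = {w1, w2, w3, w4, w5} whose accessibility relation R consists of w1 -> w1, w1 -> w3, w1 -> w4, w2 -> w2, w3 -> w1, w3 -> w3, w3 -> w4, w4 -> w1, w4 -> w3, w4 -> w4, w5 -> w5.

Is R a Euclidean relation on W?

Euclidean: yes — any two successors of a common world are R-related.

Yes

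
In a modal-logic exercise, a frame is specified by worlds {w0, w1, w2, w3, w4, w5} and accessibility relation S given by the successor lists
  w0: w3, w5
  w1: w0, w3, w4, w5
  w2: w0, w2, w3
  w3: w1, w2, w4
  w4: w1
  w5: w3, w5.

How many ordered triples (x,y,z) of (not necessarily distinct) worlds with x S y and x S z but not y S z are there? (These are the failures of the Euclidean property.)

26

Enumerating: (w0,w3,w3), (w0,w3,w5), (w1,w0,w0), (w1,w0,w4), (w1,w3,w0), (w1,w3,w3), (w1,w3,w5), (w1,w4,w0), (w1,w4,w3), (w1,w4,w4), (w1,w4,w5), (w1,w5,w0), … and 14 more.
Total: 26.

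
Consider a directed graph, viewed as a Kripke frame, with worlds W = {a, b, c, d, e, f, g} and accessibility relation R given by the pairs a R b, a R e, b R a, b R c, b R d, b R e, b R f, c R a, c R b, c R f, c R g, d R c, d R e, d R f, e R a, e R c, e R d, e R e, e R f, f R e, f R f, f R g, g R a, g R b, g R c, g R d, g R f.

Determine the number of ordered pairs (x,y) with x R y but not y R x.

11

Enumerating: (b,d), (b,e), (b,f), (c,a), (c,f), (d,c), (d,f), (e,c), (g,a), (g,b), (g,d).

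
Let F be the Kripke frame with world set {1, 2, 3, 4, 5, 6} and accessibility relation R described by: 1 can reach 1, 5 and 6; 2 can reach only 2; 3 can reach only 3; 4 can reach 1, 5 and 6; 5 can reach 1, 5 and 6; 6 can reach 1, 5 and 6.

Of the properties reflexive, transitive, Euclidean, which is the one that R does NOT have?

Reflexive: no — 4 is not related to itself.
Transitive: yes — every two-step R-path is closed by a direct edge.
Euclidean: yes — any two successors of a common world are R-related.
Only reflexive fails.

reflexive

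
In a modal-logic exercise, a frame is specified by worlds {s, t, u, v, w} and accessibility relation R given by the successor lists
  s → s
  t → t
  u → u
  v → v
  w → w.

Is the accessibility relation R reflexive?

Reflexive: yes — every world is R-related to itself.

Yes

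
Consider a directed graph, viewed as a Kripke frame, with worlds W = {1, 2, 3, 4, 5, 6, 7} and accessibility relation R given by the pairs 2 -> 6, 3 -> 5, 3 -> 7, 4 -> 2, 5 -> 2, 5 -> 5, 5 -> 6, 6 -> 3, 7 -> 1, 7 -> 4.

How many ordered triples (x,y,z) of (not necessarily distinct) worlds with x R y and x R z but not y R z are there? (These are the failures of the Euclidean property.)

Enumerating: (2,6,6), (3,5,7), (3,7,5), (3,7,7), (4,2,2), (5,2,2), (5,2,5), (5,6,2), (5,6,5), (5,6,6), (6,3,3), (7,1,1), (7,1,4), (7,4,1), (7,4,4).

15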